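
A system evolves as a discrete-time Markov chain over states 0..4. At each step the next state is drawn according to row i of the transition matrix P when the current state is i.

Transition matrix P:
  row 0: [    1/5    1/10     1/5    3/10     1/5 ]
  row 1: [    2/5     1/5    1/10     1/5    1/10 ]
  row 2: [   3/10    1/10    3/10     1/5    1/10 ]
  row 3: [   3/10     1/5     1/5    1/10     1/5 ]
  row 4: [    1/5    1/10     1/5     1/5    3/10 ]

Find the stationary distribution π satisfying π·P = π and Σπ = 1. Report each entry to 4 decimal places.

Balance equations π_j = Σ_i π_i·P[i][j]:
  π_0 = 1/5·π_0 + 2/5·π_1 + 3/10·π_2 + 3/10·π_3 + 1/5·π_4
  π_1 = 1/10·π_0 + 1/5·π_1 + 1/10·π_2 + 1/5·π_3 + 1/10·π_4
  π_2 = 1/5·π_0 + 1/10·π_1 + 3/10·π_2 + 1/5·π_3 + 1/5·π_4
  π_3 = 3/10·π_0 + 1/5·π_1 + 1/5·π_2 + 1/10·π_3 + 1/5·π_4
  normalize: π_0 + π_1 + π_2 + π_3 + π_4 = 1
Solving the linear system gives exactly π = [2363/8812, 1181/8812, 1827/8812, 1817/8812, 406/2203].

π = [0.2682, 0.1340, 0.2073, 0.2062, 0.1843]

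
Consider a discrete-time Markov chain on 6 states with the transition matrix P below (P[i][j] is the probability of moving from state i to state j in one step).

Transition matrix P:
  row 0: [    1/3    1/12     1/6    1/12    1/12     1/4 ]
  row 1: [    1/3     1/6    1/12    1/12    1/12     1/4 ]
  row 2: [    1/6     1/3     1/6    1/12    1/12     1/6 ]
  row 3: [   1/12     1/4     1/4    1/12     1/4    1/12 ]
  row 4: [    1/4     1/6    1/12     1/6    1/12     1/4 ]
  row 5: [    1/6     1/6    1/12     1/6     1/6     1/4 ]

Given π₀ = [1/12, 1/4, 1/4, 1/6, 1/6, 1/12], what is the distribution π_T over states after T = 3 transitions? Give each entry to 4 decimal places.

π = [0.2374, 0.1776, 0.1326, 0.1115, 0.1201, 0.2208]

t=0: π = [0.0833, 0.2500, 0.2500, 0.1667, 0.1667, 0.0833]
t=1: π = [0.2222, 0.2153, 0.1389, 0.1042, 0.1181, 0.2014]
t=2: π = [0.2407, 0.1800, 0.1308, 0.1100, 0.1175, 0.2211]
t=3: π = [0.2374, 0.1776, 0.1326, 0.1115, 0.1201, 0.2208]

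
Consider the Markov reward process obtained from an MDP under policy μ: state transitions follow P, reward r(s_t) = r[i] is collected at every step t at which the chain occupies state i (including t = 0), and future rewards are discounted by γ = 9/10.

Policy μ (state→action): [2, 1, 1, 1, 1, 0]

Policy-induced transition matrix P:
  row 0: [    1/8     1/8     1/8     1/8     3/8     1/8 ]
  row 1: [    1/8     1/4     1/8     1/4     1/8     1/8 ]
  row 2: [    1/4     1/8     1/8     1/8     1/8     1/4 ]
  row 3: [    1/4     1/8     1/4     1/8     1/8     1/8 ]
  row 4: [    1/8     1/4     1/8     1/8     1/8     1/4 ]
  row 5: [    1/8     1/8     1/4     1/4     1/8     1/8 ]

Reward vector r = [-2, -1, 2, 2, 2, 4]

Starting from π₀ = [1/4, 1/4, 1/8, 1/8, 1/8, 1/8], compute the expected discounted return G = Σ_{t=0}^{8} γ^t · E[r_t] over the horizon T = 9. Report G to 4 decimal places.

t=0: π = [0.2500, 0.2500, 0.1250, 0.1250, 0.1250, 0.1250], E[r] = 0.5000, γ^t·E[r] = 0.500000, running G = 0.500000
t=1: π = [0.1563, 0.1719, 0.1563, 0.1719, 0.1875, 0.1563], E[r] = 1.1719, γ^t·E[r] = 1.054688, running G = 1.554688
t=2: π = [0.1660, 0.1699, 0.1660, 0.1660, 0.1641, 0.1680], E[r] = 1.1621, γ^t·E[r] = 0.941309, running G = 2.495996
t=3: π = [0.1665, 0.1667, 0.1667, 0.1672, 0.1665, 0.1663], E[r] = 1.1663, γ^t·E[r] = 0.850203, running G = 3.346199
t=4: π = [0.1667, 0.1667, 0.1667, 0.1666, 0.1666, 0.1667], E[r] = 1.1664, γ^t·E[r] = 0.765243, running G = 4.111443
t=5: π = [0.1667, 0.1667, 0.1667, 0.1667, 0.1667, 0.1667], E[r] = 1.1667, γ^t·E[r] = 0.688919, running G = 4.800362
t=6: π = [0.1667, 0.1667, 0.1667, 0.1667, 0.1667, 0.1667], E[r] = 1.1667, γ^t·E[r] = 0.620016, running G = 5.420378
t=7: π = [0.1667, 0.1667, 0.1667, 0.1667, 0.1667, 0.1667], E[r] = 1.1667, γ^t·E[r] = 0.558013, running G = 5.978391
t=8: π = [0.1667, 0.1667, 0.1667, 0.1667, 0.1667, 0.1667], E[r] = 1.1667, γ^t·E[r] = 0.502212, running G = 6.480603

G = 6.4806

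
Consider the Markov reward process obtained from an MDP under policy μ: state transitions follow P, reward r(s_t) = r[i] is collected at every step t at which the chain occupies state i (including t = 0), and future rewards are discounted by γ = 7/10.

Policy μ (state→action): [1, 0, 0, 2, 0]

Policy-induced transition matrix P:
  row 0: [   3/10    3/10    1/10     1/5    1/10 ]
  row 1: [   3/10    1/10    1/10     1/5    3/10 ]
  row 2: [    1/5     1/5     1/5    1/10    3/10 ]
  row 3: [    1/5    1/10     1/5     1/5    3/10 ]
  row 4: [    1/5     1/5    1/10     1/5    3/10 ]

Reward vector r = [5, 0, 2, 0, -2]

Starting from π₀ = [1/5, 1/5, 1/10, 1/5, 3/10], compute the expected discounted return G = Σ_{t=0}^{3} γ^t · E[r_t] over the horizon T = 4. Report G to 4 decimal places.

G = 2.0678

t=0: π = [0.2000, 0.2000, 0.1000, 0.2000, 0.3000], E[r] = 0.6000, γ^t·E[r] = 0.600000, running G = 0.600000
t=1: π = [0.2400, 0.1800, 0.1300, 0.1900, 0.2600], E[r] = 0.9400, γ^t·E[r] = 0.658000, running G = 1.258000
t=2: π = [0.2420, 0.1870, 0.1320, 0.1870, 0.2520], E[r] = 0.9700, γ^t·E[r] = 0.475300, running G = 1.733300
t=3: π = [0.2429, 0.1868, 0.1319, 0.1868, 0.2516], E[r] = 0.9751, γ^t·E[r] = 0.334459, running G = 2.067759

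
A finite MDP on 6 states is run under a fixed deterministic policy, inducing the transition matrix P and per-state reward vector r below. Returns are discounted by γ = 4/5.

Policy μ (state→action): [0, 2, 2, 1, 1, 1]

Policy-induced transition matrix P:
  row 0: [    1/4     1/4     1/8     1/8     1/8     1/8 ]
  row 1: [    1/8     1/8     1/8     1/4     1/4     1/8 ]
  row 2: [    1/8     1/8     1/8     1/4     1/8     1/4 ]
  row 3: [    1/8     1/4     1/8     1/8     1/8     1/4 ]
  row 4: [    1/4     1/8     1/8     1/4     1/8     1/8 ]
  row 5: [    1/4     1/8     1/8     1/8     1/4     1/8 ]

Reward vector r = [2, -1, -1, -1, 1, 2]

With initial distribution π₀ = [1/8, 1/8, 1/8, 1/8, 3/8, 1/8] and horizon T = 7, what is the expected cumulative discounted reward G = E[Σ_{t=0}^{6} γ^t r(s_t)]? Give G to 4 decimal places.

G = 1.6612

t=0: π = [0.1250, 0.1250, 0.1250, 0.1250, 0.3750, 0.1250], E[r] = 0.5000, γ^t·E[r] = 0.500000, running G = 0.500000
t=1: π = [0.2031, 0.1563, 0.1250, 0.2031, 0.1563, 0.1563], E[r] = 0.3906, γ^t·E[r] = 0.312500, running G = 0.812500
t=2: π = [0.1895, 0.1758, 0.1250, 0.1797, 0.1641, 0.1660], E[r] = 0.3945, γ^t·E[r] = 0.252500, running G = 1.065000
t=3: π = [0.1899, 0.1711, 0.1250, 0.1831, 0.1677, 0.1631], E[r] = 0.3945, γ^t·E[r] = 0.202000, running G = 1.267000
t=4: π = [0.1901, 0.1716, 0.1250, 0.1830, 0.1668, 0.1635], E[r] = 0.3944, γ^t·E[r] = 0.161538, running G = 1.428538
t=5: π = [0.1900, 0.1716, 0.1250, 0.1829, 0.1669, 0.1635], E[r] = 0.3944, γ^t·E[r] = 0.129245, running G = 1.557783
t=6: π = [0.1901, 0.1716, 0.1250, 0.1829, 0.1669, 0.1635], E[r] = 0.3944, γ^t·E[r] = 0.103395, running G = 1.661177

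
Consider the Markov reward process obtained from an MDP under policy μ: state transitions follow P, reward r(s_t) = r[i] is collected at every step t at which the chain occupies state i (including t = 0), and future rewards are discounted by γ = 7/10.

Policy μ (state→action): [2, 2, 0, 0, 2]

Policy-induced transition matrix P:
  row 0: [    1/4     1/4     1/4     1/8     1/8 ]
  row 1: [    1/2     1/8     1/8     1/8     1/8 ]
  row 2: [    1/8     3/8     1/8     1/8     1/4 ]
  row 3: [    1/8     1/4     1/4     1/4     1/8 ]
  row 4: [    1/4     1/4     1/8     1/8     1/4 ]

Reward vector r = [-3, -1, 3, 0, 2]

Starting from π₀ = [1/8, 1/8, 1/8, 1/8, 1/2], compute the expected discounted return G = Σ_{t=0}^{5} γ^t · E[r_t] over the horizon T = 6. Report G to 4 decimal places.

t=0: π = [0.1250, 0.1250, 0.1250, 0.1250, 0.5000], E[r] = 0.8750, γ^t·E[r] = 0.875000, running G = 0.875000
t=1: π = [0.2500, 0.2500, 0.1563, 0.1406, 0.2031], E[r] = -0.1250, γ^t·E[r] = -0.087500, running G = 0.787500
t=2: π = [0.2754, 0.2383, 0.1738, 0.1426, 0.1699], E[r] = -0.2031, γ^t·E[r] = -0.099531, running G = 0.687969
t=3: π = [0.2700, 0.2419, 0.1772, 0.1428, 0.1680], E[r] = -0.1843, γ^t·E[r] = -0.063224, running G = 0.624745
t=4: π = [0.2705, 0.2419, 0.1766, 0.1429, 0.1682], E[r] = -0.1872, γ^t·E[r] = -0.044953, running G = 0.579792
t=5: π = [0.2705, 0.2418, 0.1767, 0.1429, 0.1681], E[r] = -0.1873, γ^t·E[r] = -0.031477, running G = 0.548315

G = 0.5483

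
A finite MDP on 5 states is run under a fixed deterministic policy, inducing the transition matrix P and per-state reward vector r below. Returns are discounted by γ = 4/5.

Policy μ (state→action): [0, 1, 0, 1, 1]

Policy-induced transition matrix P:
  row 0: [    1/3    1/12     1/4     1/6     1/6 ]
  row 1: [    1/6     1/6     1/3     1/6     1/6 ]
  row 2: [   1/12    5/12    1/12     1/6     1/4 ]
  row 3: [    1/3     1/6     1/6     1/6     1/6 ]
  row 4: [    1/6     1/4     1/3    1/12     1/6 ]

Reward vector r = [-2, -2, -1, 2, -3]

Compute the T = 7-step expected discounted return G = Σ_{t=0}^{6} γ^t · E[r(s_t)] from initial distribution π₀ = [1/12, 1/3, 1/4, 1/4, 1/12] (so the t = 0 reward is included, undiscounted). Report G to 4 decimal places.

G = -4.7949

t=0: π = [0.0833, 0.3333, 0.2500, 0.2500, 0.0833], E[r] = -0.8333, γ^t·E[r] = -0.833333, running G = -0.833333
t=1: π = [0.2014, 0.2292, 0.2222, 0.1597, 0.1875], E[r] = -1.3264, γ^t·E[r] = -1.061111, running G = -1.894444
t=2: π = [0.2083, 0.2211, 0.2344, 0.1510, 0.1852], E[r] = -1.3466, γ^t·E[r] = -0.861852, running G = -2.756296
t=3: π = [0.2070, 0.2233, 0.2322, 0.1512, 0.1862], E[r] = -1.3491, γ^t·E[r] = -0.690716, running G = -3.447012
t=4: π = [0.2070, 0.2230, 0.2328, 0.1512, 0.1860], E[r] = -1.3486, γ^t·E[r] = -0.552384, running G = -3.999396
t=5: π = [0.2070, 0.2231, 0.2327, 0.1512, 0.1861], E[r] = -1.3487, γ^t·E[r] = -0.441950, running G = -4.441346
t=6: π = [0.2070, 0.2231, 0.2327, 0.1512, 0.1861], E[r] = -1.3487, γ^t·E[r] = -0.353551, running G = -4.794897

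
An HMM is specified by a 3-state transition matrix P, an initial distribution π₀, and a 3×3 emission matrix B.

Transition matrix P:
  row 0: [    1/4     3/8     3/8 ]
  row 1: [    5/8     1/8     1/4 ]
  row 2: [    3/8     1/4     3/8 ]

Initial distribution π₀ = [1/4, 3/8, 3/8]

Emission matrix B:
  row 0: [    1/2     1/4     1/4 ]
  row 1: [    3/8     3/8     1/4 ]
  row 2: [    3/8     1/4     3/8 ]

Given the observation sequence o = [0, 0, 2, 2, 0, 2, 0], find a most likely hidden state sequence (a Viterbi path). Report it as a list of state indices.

path = [1, 0, 2, 2, 0, 1, 0]

t=0: δ = [1.250e-01, 1.406e-01, 1.406e-01]  (obs o_0=0)
t=1: δ = [4.395e-02, 1.758e-02, 1.978e-02]  ψ = [1, 0, 2]  (obs o_1=0)
t=2: δ = [2.747e-03, 4.120e-03, 6.180e-03]  ψ = [0, 0, 0]  (obs o_2=2)
t=3: δ = [6.437e-04, 3.862e-04, 8.690e-04]  ψ = [1, 2, 2]  (obs o_3=2)
t=4: δ = [1.629e-04, 9.052e-05, 1.222e-04]  ψ = [2, 0, 2]  (obs o_4=0)
t=5: δ = [1.414e-05, 1.528e-05, 2.291e-05]  ψ = [1, 0, 0]  (obs o_5=2)
t=6: δ = [4.774e-06, 2.148e-06, 3.222e-06]  ψ = [1, 2, 2]  (obs o_6=0)
backtrack: best end state = 0; path = [1, 0, 2, 2, 0, 1, 0]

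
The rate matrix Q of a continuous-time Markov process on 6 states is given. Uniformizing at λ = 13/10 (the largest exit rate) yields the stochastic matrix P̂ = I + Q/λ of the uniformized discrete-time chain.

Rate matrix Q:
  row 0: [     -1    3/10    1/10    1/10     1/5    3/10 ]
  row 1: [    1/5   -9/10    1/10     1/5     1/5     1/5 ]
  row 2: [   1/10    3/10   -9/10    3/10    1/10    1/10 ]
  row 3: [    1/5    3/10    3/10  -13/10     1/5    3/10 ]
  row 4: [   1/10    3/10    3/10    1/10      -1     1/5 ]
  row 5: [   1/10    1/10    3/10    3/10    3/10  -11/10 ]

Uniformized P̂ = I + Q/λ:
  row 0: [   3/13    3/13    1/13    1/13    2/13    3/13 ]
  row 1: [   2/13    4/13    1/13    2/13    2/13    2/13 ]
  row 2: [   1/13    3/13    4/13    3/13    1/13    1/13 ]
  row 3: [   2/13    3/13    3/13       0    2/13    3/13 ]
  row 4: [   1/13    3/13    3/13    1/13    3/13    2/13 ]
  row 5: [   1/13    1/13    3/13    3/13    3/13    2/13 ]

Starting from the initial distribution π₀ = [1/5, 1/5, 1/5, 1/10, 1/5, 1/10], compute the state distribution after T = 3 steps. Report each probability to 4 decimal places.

t=0: π = [0.2000, 0.2000, 0.2000, 0.1000, 0.2000, 0.1000]
t=1: π = [0.1308, 0.2308, 0.1846, 0.1308, 0.1615, 0.1615]
t=2: π = [0.1249, 0.2237, 0.1893, 0.1379, 0.1645, 0.1598]
t=3: π = [0.1239, 0.2234, 0.1917, 0.1372, 0.1642, 0.1595]

π = [0.1239, 0.2234, 0.1917, 0.1372, 0.1642, 0.1595]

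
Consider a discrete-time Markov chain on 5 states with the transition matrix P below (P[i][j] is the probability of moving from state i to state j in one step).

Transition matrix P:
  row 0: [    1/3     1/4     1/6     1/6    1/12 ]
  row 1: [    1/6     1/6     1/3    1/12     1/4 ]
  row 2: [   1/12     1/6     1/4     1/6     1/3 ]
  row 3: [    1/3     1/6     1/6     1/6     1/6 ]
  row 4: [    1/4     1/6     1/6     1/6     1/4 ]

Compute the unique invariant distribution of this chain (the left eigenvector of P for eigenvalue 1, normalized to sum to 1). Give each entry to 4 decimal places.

π = [0.2304, 0.1859, 0.2156, 0.1512, 0.2170]

Balance equations π_j = Σ_i π_i·P[i][j]:
  π_0 = 1/3·π_0 + 1/6·π_1 + 1/12·π_2 + 1/3·π_3 + 1/4·π_4
  π_1 = 1/4·π_0 + 1/6·π_1 + 1/6·π_2 + 1/6·π_3 + 1/6·π_4
  π_2 = 1/6·π_0 + 1/3·π_1 + 1/4·π_2 + 1/6·π_3 + 1/6·π_4
  π_3 = 1/6·π_0 + 1/12·π_1 + 1/6·π_2 + 1/6·π_3 + 1/6·π_4
  normalize: π_0 + π_1 + π_2 + π_3 + π_4 = 1
Solving the linear system gives exactly π = [4058/17615, 3274/17615, 3798/17615, 2663/17615, 294/1355].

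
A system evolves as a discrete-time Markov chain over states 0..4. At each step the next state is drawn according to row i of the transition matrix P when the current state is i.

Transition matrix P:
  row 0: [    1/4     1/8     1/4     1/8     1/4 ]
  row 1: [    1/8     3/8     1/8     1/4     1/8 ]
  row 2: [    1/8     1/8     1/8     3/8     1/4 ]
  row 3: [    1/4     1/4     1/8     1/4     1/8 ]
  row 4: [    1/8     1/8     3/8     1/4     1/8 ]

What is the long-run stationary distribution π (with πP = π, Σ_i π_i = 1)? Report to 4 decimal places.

Balance equations π_j = Σ_i π_i·P[i][j]:
  π_0 = 1/4·π_0 + 1/8·π_1 + 1/8·π_2 + 1/4·π_3 + 1/8·π_4
  π_1 = 1/8·π_0 + 3/8·π_1 + 1/8·π_2 + 1/4·π_3 + 1/8·π_4
  π_2 = 1/4·π_0 + 1/8·π_1 + 1/8·π_2 + 1/8·π_3 + 3/8·π_4
  π_3 = 1/8·π_0 + 1/4·π_1 + 3/8·π_2 + 1/4·π_3 + 1/4·π_4
  normalize: π_0 + π_1 + π_2 + π_3 + π_4 = 1
Solving the linear system gives exactly π = [315/1762, 735/3524, 335/1762, 443/1762, 603/3524].

π = [0.1788, 0.2086, 0.1901, 0.2514, 0.1711]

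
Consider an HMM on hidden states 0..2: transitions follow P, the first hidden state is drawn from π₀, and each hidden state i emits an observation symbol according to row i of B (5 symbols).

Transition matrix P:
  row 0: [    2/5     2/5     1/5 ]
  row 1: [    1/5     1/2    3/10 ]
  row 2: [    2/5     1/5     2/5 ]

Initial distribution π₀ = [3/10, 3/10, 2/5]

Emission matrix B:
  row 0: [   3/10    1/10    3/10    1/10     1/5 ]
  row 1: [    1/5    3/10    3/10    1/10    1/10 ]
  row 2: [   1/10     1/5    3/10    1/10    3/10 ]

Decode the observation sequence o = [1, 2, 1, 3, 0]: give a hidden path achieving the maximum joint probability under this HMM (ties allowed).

t=0: δ = [3.000e-02, 9.000e-02, 8.000e-02]  (obs o_0=1)
t=1: δ = [9.600e-03, 1.350e-02, 9.600e-03]  ψ = [2, 1, 2]  (obs o_1=2)
t=2: δ = [3.840e-04, 2.025e-03, 8.100e-04]  ψ = [0, 1, 1]  (obs o_2=1)
t=3: δ = [4.050e-05, 1.012e-04, 6.075e-05]  ψ = [1, 1, 1]  (obs o_3=3)
t=4: δ = [7.290e-06, 1.013e-05, 3.038e-06]  ψ = [2, 1, 1]  (obs o_4=0)
backtrack: best end state = 1; path = [1, 1, 1, 1, 1]

path = [1, 1, 1, 1, 1]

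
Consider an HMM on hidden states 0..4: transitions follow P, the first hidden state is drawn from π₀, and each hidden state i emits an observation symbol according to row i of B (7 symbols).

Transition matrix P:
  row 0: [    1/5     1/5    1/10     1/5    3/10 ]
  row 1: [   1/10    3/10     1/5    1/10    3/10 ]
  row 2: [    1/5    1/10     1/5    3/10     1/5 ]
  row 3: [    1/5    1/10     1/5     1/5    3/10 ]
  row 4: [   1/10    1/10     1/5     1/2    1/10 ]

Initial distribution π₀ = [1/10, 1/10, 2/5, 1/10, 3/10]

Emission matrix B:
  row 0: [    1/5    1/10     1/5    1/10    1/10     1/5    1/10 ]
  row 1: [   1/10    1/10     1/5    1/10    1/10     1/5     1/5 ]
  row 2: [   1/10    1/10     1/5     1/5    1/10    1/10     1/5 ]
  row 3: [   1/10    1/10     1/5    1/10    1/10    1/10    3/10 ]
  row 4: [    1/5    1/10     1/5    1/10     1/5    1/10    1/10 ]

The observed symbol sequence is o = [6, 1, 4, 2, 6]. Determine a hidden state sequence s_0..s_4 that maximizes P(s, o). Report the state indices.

t=0: δ = [1.000e-02, 2.000e-02, 8.000e-02, 3.000e-02, 3.000e-02]  (obs o_0=6)
t=1: δ = [1.600e-03, 8.000e-04, 1.600e-03, 2.400e-03, 1.600e-03]  ψ = [2, 2, 2, 2, 2]  (obs o_1=1)
t=2: δ = [4.800e-05, 3.200e-05, 4.800e-05, 8.000e-05, 1.440e-04]  ψ = [3, 0, 3, 4, 3]  (obs o_2=4)
t=3: δ = [3.200e-06, 2.880e-06, 5.760e-06, 1.440e-05, 4.800e-06]  ψ = [3, 4, 4, 4, 3]  (obs o_3=2)
t=4: δ = [2.880e-07, 2.880e-07, 5.760e-07, 8.640e-07, 4.320e-07]  ψ = [3, 3, 3, 3, 3]  (obs o_4=6)
backtrack: best end state = 3; path = [2, 3, 4, 3, 3]

path = [2, 3, 4, 3, 3]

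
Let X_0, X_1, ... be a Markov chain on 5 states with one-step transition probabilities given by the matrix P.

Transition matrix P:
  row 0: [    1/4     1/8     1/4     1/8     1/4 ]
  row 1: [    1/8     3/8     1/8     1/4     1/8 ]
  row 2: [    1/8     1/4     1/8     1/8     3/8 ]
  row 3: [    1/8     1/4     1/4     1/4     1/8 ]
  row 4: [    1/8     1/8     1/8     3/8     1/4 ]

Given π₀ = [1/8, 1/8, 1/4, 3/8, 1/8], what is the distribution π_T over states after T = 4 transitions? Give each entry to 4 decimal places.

π = [0.1429, 0.2349, 0.1726, 0.2372, 0.2125]

t=0: π = [0.1250, 0.1250, 0.2500, 0.3750, 0.1250]
t=1: π = [0.1406, 0.2344, 0.1875, 0.2188, 0.2188]
t=2: π = [0.1426, 0.2344, 0.1699, 0.2363, 0.2168]
t=3: π = [0.1428, 0.2344, 0.1724, 0.2380, 0.2124]
t=4: π = [0.1429, 0.2349, 0.1726, 0.2372, 0.2125]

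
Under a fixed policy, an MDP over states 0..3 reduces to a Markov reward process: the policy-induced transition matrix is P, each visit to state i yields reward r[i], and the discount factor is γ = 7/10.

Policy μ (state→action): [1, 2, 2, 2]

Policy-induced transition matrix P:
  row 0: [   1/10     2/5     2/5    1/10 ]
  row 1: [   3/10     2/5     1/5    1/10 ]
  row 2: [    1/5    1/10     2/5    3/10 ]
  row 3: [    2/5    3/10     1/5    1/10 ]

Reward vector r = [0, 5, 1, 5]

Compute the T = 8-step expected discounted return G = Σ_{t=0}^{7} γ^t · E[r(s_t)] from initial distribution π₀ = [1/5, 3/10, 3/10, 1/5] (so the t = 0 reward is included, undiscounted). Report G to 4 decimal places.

t=0: π = [0.2000, 0.3000, 0.3000, 0.2000], E[r] = 2.8000, γ^t·E[r] = 2.800000, running G = 2.800000
t=1: π = [0.2500, 0.2900, 0.3000, 0.1600], E[r] = 2.5500, γ^t·E[r] = 1.785000, running G = 4.585000
t=2: π = [0.2360, 0.2940, 0.3100, 0.1600], E[r] = 2.5800, γ^t·E[r] = 1.264200, running G = 5.849200
t=3: π = [0.2378, 0.2910, 0.3092, 0.1620], E[r] = 2.5742, γ^t·E[r] = 0.882951, running G = 6.732151
t=4: π = [0.2377, 0.2910, 0.3094, 0.1618], E[r] = 2.5738, γ^t·E[r] = 0.617969, running G = 7.350120
t=5: π = [0.2377, 0.2910, 0.3094, 0.1619], E[r] = 2.5738, γ^t·E[r] = 0.432579, running G = 7.782699
t=6: π = [0.2377, 0.2910, 0.3094, 0.1619], E[r] = 2.5738, γ^t·E[r] = 0.302802, running G = 8.085501
t=7: π = [0.2377, 0.2910, 0.3094, 0.1619], E[r] = 2.5738, γ^t·E[r] = 0.211961, running G = 8.297462

G = 8.2975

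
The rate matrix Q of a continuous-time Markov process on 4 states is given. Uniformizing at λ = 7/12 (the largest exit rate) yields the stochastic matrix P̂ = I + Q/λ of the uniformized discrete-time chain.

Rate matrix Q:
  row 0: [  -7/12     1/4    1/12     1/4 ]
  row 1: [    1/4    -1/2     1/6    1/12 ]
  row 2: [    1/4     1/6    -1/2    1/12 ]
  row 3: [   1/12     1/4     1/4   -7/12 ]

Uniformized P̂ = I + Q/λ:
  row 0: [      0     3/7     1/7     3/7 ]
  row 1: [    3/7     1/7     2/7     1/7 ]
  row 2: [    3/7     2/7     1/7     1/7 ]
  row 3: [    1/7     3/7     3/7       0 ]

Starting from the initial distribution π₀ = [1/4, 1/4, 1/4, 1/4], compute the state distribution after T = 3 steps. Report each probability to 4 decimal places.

π = [0.2587, 0.3083, 0.2398, 0.1931]

t=0: π = [0.2500, 0.2500, 0.2500, 0.2500]
t=1: π = [0.2500, 0.3214, 0.2500, 0.1786]
t=2: π = [0.2704, 0.3010, 0.2398, 0.1888]
t=3: π = [0.2587, 0.3083, 0.2398, 0.1931]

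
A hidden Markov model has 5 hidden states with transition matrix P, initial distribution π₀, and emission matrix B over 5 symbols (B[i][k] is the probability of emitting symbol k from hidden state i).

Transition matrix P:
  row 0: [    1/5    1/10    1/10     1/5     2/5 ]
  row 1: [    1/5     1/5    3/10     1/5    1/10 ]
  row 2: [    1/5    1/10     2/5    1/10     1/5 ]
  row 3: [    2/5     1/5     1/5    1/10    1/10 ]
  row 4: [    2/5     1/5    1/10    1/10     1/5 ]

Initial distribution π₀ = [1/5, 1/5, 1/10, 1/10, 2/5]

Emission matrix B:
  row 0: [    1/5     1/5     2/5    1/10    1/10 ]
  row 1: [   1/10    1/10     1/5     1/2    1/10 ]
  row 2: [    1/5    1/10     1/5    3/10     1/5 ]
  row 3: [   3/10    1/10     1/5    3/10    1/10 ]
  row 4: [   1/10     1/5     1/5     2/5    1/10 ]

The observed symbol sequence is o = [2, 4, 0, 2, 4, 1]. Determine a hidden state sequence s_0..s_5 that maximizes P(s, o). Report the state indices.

t=0: δ = [8.000e-02, 4.000e-02, 2.000e-02, 2.000e-02, 8.000e-02]  (obs o_0=2)
t=1: δ = [3.200e-03, 1.600e-03, 2.400e-03, 1.600e-03, 3.200e-03]  ψ = [4, 4, 1, 0, 0]  (obs o_1=4)
t=2: δ = [2.560e-04, 6.400e-05, 1.920e-04, 1.920e-04, 1.280e-04]  ψ = [4, 4, 2, 0, 0]  (obs o_2=0)
t=3: δ = [3.072e-05, 7.680e-06, 1.536e-05, 1.024e-05, 2.048e-05]  ψ = [3, 3, 2, 0, 0]  (obs o_3=2)
t=4: δ = [8.192e-07, 4.096e-07, 1.229e-06, 6.144e-07, 1.229e-06]  ψ = [4, 4, 2, 0, 0]  (obs o_4=4)
t=5: δ = [9.830e-08, 2.458e-08, 4.915e-08, 1.638e-08, 6.554e-08]  ψ = [4, 4, 2, 0, 0]  (obs o_5=1)
backtrack: best end state = 0; path = [4, 0, 3, 0, 4, 0]

path = [4, 0, 3, 0, 4, 0]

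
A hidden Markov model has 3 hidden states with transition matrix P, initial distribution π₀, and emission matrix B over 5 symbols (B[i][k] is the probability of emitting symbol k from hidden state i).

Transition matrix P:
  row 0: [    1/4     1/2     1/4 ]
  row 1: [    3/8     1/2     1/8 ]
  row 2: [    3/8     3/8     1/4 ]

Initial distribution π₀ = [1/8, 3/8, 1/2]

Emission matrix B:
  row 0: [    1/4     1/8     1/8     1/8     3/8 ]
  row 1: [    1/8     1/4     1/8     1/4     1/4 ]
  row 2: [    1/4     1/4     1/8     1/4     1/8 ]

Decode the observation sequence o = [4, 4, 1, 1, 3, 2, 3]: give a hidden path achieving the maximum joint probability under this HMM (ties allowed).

path = [1, 0, 1, 1, 1, 1, 1]

t=0: δ = [4.688e-02, 9.375e-02, 6.250e-02]  (obs o_0=4)
t=1: δ = [1.318e-02, 1.172e-02, 1.953e-03]  ψ = [1, 1, 2]  (obs o_1=4)
t=2: δ = [5.493e-04, 1.648e-03, 8.240e-04]  ψ = [1, 0, 0]  (obs o_2=1)
t=3: δ = [7.725e-05, 2.060e-04, 5.150e-05]  ψ = [1, 1, 1]  (obs o_3=1)
t=4: δ = [9.656e-06, 2.575e-05, 6.437e-06]  ψ = [1, 1, 1]  (obs o_4=3)
t=5: δ = [1.207e-06, 1.609e-06, 4.023e-07]  ψ = [1, 1, 1]  (obs o_5=2)
t=6: δ = [7.544e-08, 2.012e-07, 7.544e-08]  ψ = [1, 1, 0]  (obs o_6=3)
backtrack: best end state = 1; path = [1, 0, 1, 1, 1, 1, 1]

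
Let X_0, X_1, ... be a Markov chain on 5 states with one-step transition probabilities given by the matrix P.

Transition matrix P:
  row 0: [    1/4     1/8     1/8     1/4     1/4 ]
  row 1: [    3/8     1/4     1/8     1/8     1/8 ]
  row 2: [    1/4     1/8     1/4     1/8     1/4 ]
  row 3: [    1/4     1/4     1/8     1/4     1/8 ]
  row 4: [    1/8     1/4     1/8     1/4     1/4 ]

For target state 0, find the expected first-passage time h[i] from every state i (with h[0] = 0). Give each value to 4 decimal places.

First-step conditioning: h[0] = 0; for i ≠ 0, h[i] = 1 + Σ_k P[i][k]·h[k].
  h[1] = 1 + 1/4·h[1] + 1/8·h[2] + 1/8·h[3] + 1/8·h[4]
  h[2] = 1 + 1/8·h[1] + 1/4·h[2] + 1/8·h[3] + 1/4·h[4]
  h[3] = 1 + 1/4·h[1] + 1/8·h[2] + 1/4·h[3] + 1/8·h[4]
  h[4] = 1 + 1/4·h[1] + 1/8·h[2] + 1/4·h[3] + 1/4·h[4]
Solving the 4×4 linear system over states ≠ 0 gives exactly h = [0, 2744/811, 3256/811, 3136/811, 3584/811] (h[0] = 0 is the target).

h = [0.0000, 3.3835, 4.0148, 3.8668, 4.4192]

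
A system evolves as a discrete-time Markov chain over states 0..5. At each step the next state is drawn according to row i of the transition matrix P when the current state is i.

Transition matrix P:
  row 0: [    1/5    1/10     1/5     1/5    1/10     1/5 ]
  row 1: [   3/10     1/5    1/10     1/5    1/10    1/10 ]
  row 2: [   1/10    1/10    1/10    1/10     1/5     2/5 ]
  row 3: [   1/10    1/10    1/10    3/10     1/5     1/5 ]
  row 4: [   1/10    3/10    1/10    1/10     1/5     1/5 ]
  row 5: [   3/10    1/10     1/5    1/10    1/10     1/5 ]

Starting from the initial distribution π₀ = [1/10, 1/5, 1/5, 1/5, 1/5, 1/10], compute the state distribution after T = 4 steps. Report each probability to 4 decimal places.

t=0: π = [0.1000, 0.2000, 0.2000, 0.2000, 0.2000, 0.1000]
t=1: π = [0.1700, 0.1600, 0.1200, 0.1700, 0.1600, 0.2200]
t=2: π = [0.1930, 0.1480, 0.1390, 0.1670, 0.1450, 0.2080]
t=3: π = [0.1905, 0.1438, 0.1401, 0.1675, 0.1451, 0.2130]
t=4: π = [0.1904, 0.1434, 0.1404, 0.1669, 0.1453, 0.2136]

π = [0.1904, 0.1434, 0.1404, 0.1669, 0.1453, 0.2136]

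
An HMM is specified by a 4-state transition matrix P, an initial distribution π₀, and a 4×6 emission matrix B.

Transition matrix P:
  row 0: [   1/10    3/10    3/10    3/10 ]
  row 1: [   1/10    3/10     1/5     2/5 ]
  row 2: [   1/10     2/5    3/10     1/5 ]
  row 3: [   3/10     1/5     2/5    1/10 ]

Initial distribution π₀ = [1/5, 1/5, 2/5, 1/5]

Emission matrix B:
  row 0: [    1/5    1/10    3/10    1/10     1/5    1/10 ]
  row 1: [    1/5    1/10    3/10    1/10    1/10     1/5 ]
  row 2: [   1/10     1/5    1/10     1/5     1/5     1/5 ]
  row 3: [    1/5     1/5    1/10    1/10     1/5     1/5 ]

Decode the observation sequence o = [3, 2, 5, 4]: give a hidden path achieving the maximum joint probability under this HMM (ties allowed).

path = [2, 1, 3, 2]

t=0: δ = [2.000e-02, 2.000e-02, 8.000e-02, 2.000e-02]  (obs o_0=3)
t=1: δ = [2.400e-03, 9.600e-03, 2.400e-03, 1.600e-03]  ψ = [2, 2, 2, 2]  (obs o_1=2)
t=2: δ = [9.600e-05, 5.760e-04, 3.840e-04, 7.680e-04]  ψ = [1, 1, 1, 1]  (obs o_2=5)
t=3: δ = [4.608e-05, 1.728e-05, 6.144e-05, 4.608e-05]  ψ = [3, 1, 3, 1]  (obs o_3=4)
backtrack: best end state = 2; path = [2, 1, 3, 2]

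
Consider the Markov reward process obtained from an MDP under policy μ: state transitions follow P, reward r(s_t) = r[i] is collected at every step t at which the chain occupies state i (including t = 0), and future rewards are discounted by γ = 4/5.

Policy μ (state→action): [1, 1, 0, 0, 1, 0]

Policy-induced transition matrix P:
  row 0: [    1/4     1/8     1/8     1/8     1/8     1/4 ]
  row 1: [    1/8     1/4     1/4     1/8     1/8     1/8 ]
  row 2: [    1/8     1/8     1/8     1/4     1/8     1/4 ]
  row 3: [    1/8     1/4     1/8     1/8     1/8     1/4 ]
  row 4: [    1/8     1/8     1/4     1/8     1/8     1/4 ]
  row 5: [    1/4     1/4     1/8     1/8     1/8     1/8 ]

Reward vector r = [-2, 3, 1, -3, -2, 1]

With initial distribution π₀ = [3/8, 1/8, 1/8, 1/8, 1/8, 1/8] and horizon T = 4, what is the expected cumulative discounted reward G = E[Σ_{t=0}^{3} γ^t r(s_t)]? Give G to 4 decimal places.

t=0: π = [0.3750, 0.1250, 0.1250, 0.1250, 0.1250, 0.1250], E[r] = -0.7500, γ^t·E[r] = -0.750000, running G = -0.750000
t=1: π = [0.1875, 0.1719, 0.1563, 0.1406, 0.1250, 0.2188], E[r] = -0.1563, γ^t·E[r] = -0.125000, running G = -0.875000
t=2: π = [0.1758, 0.1914, 0.1621, 0.1445, 0.1250, 0.2012], E[r] = -0.0977, γ^t·E[r] = -0.062500, running G = -0.937500
t=3: π = [0.1721, 0.1921, 0.1646, 0.1453, 0.1250, 0.2009], E[r] = -0.0881, γ^t·E[r] = -0.045125, running G = -0.982625

G = -0.9826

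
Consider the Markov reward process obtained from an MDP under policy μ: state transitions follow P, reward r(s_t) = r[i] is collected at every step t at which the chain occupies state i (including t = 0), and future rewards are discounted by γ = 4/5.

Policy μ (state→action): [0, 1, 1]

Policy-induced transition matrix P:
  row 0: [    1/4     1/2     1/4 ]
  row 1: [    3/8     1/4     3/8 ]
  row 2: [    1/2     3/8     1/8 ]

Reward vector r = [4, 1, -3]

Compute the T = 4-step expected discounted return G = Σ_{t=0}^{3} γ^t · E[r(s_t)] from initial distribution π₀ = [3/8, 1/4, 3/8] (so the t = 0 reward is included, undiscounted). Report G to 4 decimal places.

t=0: π = [0.3750, 0.2500, 0.3750], E[r] = 0.6250, γ^t·E[r] = 0.625000, running G = 0.625000
t=1: π = [0.3750, 0.3906, 0.2344], E[r] = 1.1875, γ^t·E[r] = 0.950000, running G = 1.575000
t=2: π = [0.3574, 0.3730, 0.2695], E[r] = 0.9941, γ^t·E[r] = 0.636250, running G = 2.211250
t=3: π = [0.3640, 0.3730, 0.2629], E[r] = 1.0403, γ^t·E[r] = 0.532625, running G = 2.743875

G = 2.7439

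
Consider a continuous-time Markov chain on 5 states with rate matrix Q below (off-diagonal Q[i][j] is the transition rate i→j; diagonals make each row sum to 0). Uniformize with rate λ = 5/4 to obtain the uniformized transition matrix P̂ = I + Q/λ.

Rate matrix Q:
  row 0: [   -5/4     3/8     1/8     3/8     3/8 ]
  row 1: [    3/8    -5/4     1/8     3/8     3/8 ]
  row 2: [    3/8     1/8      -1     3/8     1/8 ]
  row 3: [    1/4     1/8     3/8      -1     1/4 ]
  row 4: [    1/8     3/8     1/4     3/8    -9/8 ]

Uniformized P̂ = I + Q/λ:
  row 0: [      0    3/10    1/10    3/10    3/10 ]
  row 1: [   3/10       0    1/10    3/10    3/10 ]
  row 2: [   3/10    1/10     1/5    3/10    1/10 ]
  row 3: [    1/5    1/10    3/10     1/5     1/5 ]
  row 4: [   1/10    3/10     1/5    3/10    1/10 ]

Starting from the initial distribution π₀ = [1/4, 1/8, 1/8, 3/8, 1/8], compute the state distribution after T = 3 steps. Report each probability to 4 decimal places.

t=0: π = [0.2500, 0.1250, 0.1250, 0.3750, 0.1250]
t=1: π = [0.1625, 0.1625, 0.2000, 0.2625, 0.2125]
t=2: π = [0.1825, 0.1588, 0.1938, 0.2738, 0.1913]
t=3: π = [0.1796, 0.1589, 0.1933, 0.2726, 0.1956]

π = [0.1796, 0.1589, 0.1933, 0.2726, 0.1956]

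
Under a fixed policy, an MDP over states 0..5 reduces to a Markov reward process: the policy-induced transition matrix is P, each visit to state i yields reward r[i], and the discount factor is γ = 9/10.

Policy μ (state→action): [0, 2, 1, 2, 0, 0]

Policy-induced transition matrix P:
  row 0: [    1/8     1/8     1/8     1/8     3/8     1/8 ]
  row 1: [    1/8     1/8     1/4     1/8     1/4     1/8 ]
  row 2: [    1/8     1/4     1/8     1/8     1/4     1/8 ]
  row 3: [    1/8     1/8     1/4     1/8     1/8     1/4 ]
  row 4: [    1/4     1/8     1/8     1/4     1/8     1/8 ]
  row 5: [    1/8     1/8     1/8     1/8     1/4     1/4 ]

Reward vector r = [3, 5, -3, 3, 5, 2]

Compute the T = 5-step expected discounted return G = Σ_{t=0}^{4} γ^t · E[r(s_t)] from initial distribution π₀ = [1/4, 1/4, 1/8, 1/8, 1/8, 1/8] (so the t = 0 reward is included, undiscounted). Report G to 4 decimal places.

t=0: π = [0.2500, 0.2500, 0.1250, 0.1250, 0.1250, 0.1250], E[r] = 2.8750, γ^t·E[r] = 2.875000, running G = 2.875000
t=1: π = [0.1406, 0.1406, 0.1719, 0.1406, 0.2500, 0.1563], E[r] = 2.5938, γ^t·E[r] = 2.334375, running G = 5.209375
t=2: π = [0.1563, 0.1465, 0.1602, 0.1563, 0.2188, 0.1621], E[r] = 2.6074, γ^t·E[r] = 2.112012, running G = 7.321387
t=3: π = [0.1523, 0.1450, 0.1628, 0.1523, 0.2227, 0.1648], E[r] = 2.5935, γ^t·E[r] = 1.890666, running G = 9.212052
t=4: π = [0.1528, 0.1454, 0.1622, 0.1528, 0.2222, 0.1646], E[r] = 2.5974, γ^t·E[r] = 1.704142, running G = 10.916195

G = 10.9162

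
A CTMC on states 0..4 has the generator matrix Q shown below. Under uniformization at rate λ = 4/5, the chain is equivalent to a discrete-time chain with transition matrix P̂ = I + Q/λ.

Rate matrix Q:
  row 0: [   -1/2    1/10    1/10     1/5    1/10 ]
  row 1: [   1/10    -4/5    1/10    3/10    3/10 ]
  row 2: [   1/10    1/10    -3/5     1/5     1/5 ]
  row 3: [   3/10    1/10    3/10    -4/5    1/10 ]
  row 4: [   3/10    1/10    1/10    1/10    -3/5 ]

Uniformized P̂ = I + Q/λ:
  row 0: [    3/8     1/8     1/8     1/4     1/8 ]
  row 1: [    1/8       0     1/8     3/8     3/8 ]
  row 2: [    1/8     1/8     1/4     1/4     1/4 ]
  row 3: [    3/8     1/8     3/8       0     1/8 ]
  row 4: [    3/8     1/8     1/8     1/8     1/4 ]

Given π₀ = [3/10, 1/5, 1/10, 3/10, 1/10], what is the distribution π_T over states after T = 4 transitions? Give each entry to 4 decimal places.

t=0: π = [0.3000, 0.2000, 0.1000, 0.3000, 0.1000]
t=1: π = [0.3000, 0.1000, 0.2125, 0.1875, 0.2000]
t=2: π = [0.2969, 0.1125, 0.1984, 0.1906, 0.2016]
t=3: π = [0.2973, 0.1109, 0.1975, 0.1912, 0.2031]
t=4: π = [0.2979, 0.1111, 0.1975, 0.1907, 0.2028]

π = [0.2979, 0.1111, 0.1975, 0.1907, 0.2028]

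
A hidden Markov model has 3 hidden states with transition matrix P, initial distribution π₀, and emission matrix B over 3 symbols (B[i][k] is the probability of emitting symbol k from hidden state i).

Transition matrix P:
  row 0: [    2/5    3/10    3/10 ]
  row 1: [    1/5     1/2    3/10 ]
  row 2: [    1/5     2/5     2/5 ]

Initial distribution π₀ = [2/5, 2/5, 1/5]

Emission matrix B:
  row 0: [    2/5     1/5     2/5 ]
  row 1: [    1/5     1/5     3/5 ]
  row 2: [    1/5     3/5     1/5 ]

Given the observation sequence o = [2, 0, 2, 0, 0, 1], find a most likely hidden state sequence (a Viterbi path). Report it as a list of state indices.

t=0: δ = [1.600e-01, 2.400e-01, 4.000e-02]  (obs o_0=2)
t=1: δ = [2.560e-02, 2.400e-02, 1.440e-02]  ψ = [0, 1, 1]  (obs o_1=0)
t=2: δ = [4.096e-03, 7.200e-03, 1.536e-03]  ψ = [0, 1, 0]  (obs o_2=2)
t=3: δ = [6.554e-04, 7.200e-04, 4.320e-04]  ψ = [0, 1, 1]  (obs o_3=0)
t=4: δ = [1.049e-04, 7.200e-05, 4.320e-05]  ψ = [0, 1, 1]  (obs o_4=0)
t=5: δ = [8.389e-06, 7.200e-06, 1.887e-05]  ψ = [0, 1, 0]  (obs o_5=1)
backtrack: best end state = 2; path = [0, 0, 0, 0, 0, 2]

path = [0, 0, 0, 0, 0, 2]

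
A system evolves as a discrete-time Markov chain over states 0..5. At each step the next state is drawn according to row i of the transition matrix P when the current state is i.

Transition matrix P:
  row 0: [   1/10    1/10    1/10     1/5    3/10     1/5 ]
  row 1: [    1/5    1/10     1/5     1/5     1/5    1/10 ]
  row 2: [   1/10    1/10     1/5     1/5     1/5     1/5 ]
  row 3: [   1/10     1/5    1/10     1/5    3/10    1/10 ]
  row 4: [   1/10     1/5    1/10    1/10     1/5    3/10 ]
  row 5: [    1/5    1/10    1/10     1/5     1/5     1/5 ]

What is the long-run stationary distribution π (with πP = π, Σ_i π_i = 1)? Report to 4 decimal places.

π = [0.1332, 0.1408, 0.1268, 0.1769, 0.2310, 0.1913]

Balance equations π_j = Σ_i π_i·P[i][j]:
  π_0 = 1/10·π_0 + 1/5·π_1 + 1/10·π_2 + 1/10·π_3 + 1/10·π_4 + 1/5·π_5
  π_1 = 1/10·π_0 + 1/10·π_1 + 1/10·π_2 + 1/5·π_3 + 1/5·π_4 + 1/10·π_5
  π_2 = 1/10·π_0 + 1/5·π_1 + 1/5·π_2 + 1/10·π_3 + 1/10·π_4 + 1/10·π_5
  π_3 = 1/5·π_0 + 1/5·π_1 + 1/5·π_2 + 1/5·π_3 + 1/10·π_4 + 1/5·π_5
  π_4 = 3/10·π_0 + 1/5·π_1 + 1/5·π_2 + 3/10·π_3 + 1/5·π_4 + 1/5·π_5
  normalize: π_0 + π_1 + π_2 + π_3 + π_4 + π_5 = 1
Solving the linear system gives exactly π = [13429/100809, 1577/11201, 12778/100809, 17833/100809, 23288/100809, 19288/100809].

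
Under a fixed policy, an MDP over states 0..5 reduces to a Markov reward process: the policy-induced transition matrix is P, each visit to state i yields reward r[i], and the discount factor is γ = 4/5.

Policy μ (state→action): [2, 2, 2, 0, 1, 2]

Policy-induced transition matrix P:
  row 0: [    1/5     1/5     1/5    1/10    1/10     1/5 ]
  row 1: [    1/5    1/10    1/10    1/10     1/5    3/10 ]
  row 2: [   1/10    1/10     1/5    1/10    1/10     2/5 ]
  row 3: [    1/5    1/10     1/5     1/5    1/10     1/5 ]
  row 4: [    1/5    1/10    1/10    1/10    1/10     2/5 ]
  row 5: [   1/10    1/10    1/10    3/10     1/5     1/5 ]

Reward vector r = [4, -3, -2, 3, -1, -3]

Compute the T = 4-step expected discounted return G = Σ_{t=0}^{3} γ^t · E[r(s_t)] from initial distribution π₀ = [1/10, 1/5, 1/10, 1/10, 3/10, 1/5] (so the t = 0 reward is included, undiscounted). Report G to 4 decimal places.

G = -1.8966

t=0: π = [0.1000, 0.2000, 0.1000, 0.1000, 0.3000, 0.2000], E[r] = -1.0000, γ^t·E[r] = -1.000000, running G = -1.000000
t=1: π = [0.1700, 0.1100, 0.1300, 0.1500, 0.1400, 0.3000], E[r] = -0.5000, γ^t·E[r] = -0.400000, running G = -1.400000
t=2: π = [0.1570, 0.1170, 0.1450, 0.1750, 0.1410, 0.2650], E[r] = -0.4240, γ^t·E[r] = -0.271360, running G = -1.671360
t=3: π = [0.1590, 0.1157, 0.1477, 0.1705, 0.1382, 0.2689], E[r] = -0.4399, γ^t·E[r] = -0.225229, running G = -1.896589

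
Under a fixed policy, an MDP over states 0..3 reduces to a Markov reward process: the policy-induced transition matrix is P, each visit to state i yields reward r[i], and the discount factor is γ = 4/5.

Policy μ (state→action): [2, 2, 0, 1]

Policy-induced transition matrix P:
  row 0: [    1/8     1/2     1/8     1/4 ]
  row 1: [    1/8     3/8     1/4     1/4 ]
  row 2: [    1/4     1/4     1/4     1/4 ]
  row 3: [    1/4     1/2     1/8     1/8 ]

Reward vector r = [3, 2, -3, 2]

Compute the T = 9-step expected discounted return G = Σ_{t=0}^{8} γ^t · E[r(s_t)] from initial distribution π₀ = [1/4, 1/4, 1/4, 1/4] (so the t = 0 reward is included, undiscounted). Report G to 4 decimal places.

G = 4.9792

t=0: π = [0.2500, 0.2500, 0.2500, 0.2500], E[r] = 1.0000, γ^t·E[r] = 1.000000, running G = 1.000000
t=1: π = [0.1875, 0.4063, 0.1875, 0.2188], E[r] = 1.2500, γ^t·E[r] = 1.000000, running G = 2.000000
t=2: π = [0.1758, 0.4023, 0.1992, 0.2227], E[r] = 1.1797, γ^t·E[r] = 0.755000, running G = 2.755000
t=3: π = [0.1777, 0.3999, 0.2002, 0.2222], E[r] = 1.1768, γ^t·E[r] = 0.602500, running G = 3.357500
t=4: π = [0.1778, 0.4000, 0.2000, 0.2222], E[r] = 1.1777, γ^t·E[r] = 0.482400, running G = 3.839900
t=5: π = [0.1778, 0.4000, 0.2000, 0.2222], E[r] = 1.1778, γ^t·E[r] = 0.385940, running G = 4.225840
t=6: π = [0.1778, 0.4000, 0.2000, 0.2222], E[r] = 1.1778, γ^t·E[r] = 0.308748, running G = 4.534588
t=7: π = [0.1778, 0.4000, 0.2000, 0.2222], E[r] = 1.1778, γ^t·E[r] = 0.246998, running G = 4.781585
t=8: π = [0.1778, 0.4000, 0.2000, 0.2222], E[r] = 1.1778, γ^t·E[r] = 0.197598, running G = 4.979184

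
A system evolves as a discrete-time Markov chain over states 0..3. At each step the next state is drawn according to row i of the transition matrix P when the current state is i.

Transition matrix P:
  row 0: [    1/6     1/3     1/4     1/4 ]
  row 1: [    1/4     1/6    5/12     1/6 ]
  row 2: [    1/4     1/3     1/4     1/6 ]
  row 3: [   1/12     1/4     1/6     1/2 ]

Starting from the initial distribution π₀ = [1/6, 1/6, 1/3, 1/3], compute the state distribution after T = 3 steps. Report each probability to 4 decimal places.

t=0: π = [0.1667, 0.1667, 0.3333, 0.3333]
t=1: π = [0.1806, 0.2778, 0.2500, 0.2917]
t=2: π = [0.1863, 0.2627, 0.2720, 0.2789]
t=3: π = [0.1880, 0.2663, 0.2705, 0.2752]

π = [0.1880, 0.2663, 0.2705, 0.2752]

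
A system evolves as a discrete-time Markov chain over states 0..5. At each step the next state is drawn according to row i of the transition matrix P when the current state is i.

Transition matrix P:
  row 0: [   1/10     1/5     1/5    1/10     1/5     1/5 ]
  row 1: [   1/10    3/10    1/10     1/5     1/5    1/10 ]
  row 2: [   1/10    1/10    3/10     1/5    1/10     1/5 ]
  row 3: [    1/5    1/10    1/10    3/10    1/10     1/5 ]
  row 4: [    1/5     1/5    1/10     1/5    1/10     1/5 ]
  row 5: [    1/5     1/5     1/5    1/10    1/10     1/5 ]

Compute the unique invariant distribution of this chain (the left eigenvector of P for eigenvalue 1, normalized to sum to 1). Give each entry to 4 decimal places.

π = [0.1500, 0.1831, 0.1665, 0.1854, 0.1333, 0.1817]

Balance equations π_j = Σ_i π_i·P[i][j]:
  π_0 = 1/10·π_0 + 1/10·π_1 + 1/10·π_2 + 1/5·π_3 + 1/5·π_4 + 1/5·π_5
  π_1 = 1/5·π_0 + 3/10·π_1 + 1/10·π_2 + 1/10·π_3 + 1/5·π_4 + 1/5·π_5
  π_2 = 1/5·π_0 + 1/10·π_1 + 3/10·π_2 + 1/10·π_3 + 1/10·π_4 + 1/5·π_5
  π_3 = 1/10·π_0 + 1/5·π_1 + 1/5·π_2 + 3/10·π_3 + 1/5·π_4 + 1/10·π_5
  π_4 = 1/5·π_0 + 1/5·π_1 + 1/10·π_2 + 1/10·π_3 + 1/10·π_4 + 1/10·π_5
  normalize: π_0 + π_1 + π_2 + π_3 + π_4 + π_5 = 1
Solving the linear system gives exactly π = [10813/72069, 13198/72069, 3999/24023, 4453/24023, 9608/72069, 13094/72069].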